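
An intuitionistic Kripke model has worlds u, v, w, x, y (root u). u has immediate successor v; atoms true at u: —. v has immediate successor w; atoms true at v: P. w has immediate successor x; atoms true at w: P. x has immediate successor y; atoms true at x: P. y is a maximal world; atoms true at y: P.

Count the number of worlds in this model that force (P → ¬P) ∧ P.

0

u: does not force it — u ⊮ (P → ¬P) ∧ P since u fails P → ¬P.
v: does not force it — v ⊮ (P → ¬P) ∧ P since v fails P → ¬P.
w: does not force it — w ⊮ (P → ¬P) ∧ P since w fails P → ¬P.
x: does not force it.
y: does not force it.
Worlds forcing the formula: { }.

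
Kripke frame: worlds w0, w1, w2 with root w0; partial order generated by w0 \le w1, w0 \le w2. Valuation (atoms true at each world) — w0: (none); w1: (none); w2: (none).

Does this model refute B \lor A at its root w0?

Yes

w0 \nVdash B \lor A: neither disjunct is forced at w0.
w0 lacks atom B, so w0 \nVdash B.
So the root w0 does not force B \lor A; the model is a countermodel.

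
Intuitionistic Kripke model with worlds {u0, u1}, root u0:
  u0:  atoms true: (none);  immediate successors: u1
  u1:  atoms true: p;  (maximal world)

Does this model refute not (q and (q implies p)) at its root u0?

u0 forces not (q and (q implies p)): no world accessible from u0 forces q and (q implies p).
So the root u0 forces not (q and (q implies p)); the model is not a countermodel.

No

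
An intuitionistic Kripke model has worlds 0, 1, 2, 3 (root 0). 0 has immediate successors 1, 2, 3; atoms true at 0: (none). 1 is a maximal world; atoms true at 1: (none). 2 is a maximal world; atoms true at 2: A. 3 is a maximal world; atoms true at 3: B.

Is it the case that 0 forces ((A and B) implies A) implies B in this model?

No

0 does not force ((A and B) implies A) implies B: already at 0 itself, 0 forces (A and B) implies A but 0 does not force B.
0 lacks atom B, so 0 does not force B.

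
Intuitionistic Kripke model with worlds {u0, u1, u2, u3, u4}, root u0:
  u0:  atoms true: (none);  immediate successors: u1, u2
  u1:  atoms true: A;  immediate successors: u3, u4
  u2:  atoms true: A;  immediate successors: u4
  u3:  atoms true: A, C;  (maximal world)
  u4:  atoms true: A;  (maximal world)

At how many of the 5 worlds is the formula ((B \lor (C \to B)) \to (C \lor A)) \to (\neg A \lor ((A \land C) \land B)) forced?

0

u0: does not force it — u0 \nVdash ((B \lor (C \to B)) \to (C \lor A)) \to (\neg A \lor ((A \land C) \land B)): already at u0 itself, u0 \Vdash (B \lor (C \to B)) \to (C \lor A) but u0 \nVdash \neg A \lor ((A \land C) \land B).
u1: does not force it — u1 \nVdash ((B \lor (C \to B)) \to (C \lor A)) \to (\neg A \lor ((A \land C) \land B)): already at u1 itself, u1 \Vdash (B \lor (C \to B)) \to (C \lor A) but u1 \nVdash \neg A \lor ((A \land C) \land B).
u2: does not force it — u2 \nVdash ((B \lor (C \to B)) \to (C \lor A)) \to (\neg A \lor ((A \land C) \land B)): already at u2 itself, u2 \Vdash (B \lor (C \to B)) \to (C \lor A) but u2 \nVdash \neg A \lor ((A \land C) \land B).
u3: does not force it.
u4: does not force it.
Worlds forcing the formula: { }.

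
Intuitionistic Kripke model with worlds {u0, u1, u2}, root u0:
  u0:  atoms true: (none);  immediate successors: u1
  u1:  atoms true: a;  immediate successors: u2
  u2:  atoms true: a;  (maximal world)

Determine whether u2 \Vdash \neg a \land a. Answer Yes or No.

u2 \nVdash \neg a \land a since u2 fails \neg a.

No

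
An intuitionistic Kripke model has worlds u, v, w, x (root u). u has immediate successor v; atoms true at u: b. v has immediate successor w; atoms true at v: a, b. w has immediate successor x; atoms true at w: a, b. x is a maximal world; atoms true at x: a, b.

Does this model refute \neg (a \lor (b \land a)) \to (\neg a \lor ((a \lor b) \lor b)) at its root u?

u \Vdash \neg (a \lor (b \land a)) \to (\neg a \lor ((a \lor b) \lor b)) vacuously: no world accessible from u forces the antecedent \neg (a \lor (b \land a)).
So the root u forces \neg (a \lor (b \land a)) \to (\neg a \lor ((a \lor b) \lor b)); the model is not a countermodel.

No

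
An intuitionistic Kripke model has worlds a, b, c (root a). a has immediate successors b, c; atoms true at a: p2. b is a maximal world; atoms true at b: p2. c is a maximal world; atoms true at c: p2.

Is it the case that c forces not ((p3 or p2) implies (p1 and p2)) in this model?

c forces not ((p3 or p2) implies (p1 and p2)): no world accessible from c forces (p3 or p2) implies (p1 and p2).

Yes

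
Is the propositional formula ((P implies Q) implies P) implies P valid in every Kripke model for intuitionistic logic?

This is Peirce's law, which is not intuitionistically valid.
A Kripke countermodel: worlds w0, w1; order generated by w0 <= w1; atoms true at each world — w0:{}; w1:{P}.
w0 does not force ((P implies Q) implies P) implies P: already at w0 itself, w0 forces (P implies Q) implies P but w0 does not force P.
w0 lacks atom P, so w0 does not force P.
So the root w0 does not force the formula.

No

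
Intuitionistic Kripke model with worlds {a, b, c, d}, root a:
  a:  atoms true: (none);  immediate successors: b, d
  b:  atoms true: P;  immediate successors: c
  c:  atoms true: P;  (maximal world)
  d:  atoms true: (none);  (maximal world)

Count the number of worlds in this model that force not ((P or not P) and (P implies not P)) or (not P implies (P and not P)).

a: does not force it — a does not force not ((P or not P) and (P implies not P)) or (not P implies (P and not P)): neither disjunct is forced at a.
b: forces it.
c: forces it.
d: does not force it — d does not force not ((P or not P) and (P implies not P)) or (not P implies (P and not P)): neither disjunct is forced at d.
Worlds forcing the formula: {b, c}.

2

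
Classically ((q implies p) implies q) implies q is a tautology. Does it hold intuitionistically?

This is Peirce's law, which is not intuitionistically valid.
A Kripke countermodel: worlds u0, u1; order generated by u0 <= u1; atoms true at each world — u0:{}; u1:{q}.
u0 does not force ((q implies p) implies q) implies q: already at u0 itself, u0 forces (q implies p) implies q but u0 does not force q.
u0 lacks atom q, so u0 does not force q.
So the root u0 does not force the formula.

No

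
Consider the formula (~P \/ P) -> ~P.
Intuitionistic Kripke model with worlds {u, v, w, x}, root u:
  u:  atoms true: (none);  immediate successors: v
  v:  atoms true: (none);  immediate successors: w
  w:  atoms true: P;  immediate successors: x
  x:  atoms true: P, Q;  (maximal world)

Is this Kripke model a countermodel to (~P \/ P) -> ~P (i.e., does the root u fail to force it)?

u ||-/- (~P \/ P) -> ~P: at the accessible world w, w ||- ~P \/ P but w ||-/- ~P.
w ||-/- ~P since w is accessible from w and w ||- P.
So the root u does not force (~P \/ P) -> ~P; the model is a countermodel.

Yes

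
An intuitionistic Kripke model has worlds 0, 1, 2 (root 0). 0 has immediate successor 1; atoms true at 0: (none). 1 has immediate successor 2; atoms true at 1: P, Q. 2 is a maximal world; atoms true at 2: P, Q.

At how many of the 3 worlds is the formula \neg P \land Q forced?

0

0: does not force it — 0 \nVdash \neg P \land Q since 0 fails \neg P.
1: does not force it — 1 \nVdash \neg P \land Q since 1 fails \neg P.
2: does not force it — 2 \nVdash \neg P \land Q since 2 fails \neg P.
Worlds forcing the formula: { }.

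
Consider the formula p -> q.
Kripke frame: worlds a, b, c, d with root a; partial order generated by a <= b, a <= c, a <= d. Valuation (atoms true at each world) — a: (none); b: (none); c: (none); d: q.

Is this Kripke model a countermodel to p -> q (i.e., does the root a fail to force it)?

No

a ||- p -> q vacuously: no world accessible from a forces the antecedent p.
So the root a forces p -> q; the model is not a countermodel.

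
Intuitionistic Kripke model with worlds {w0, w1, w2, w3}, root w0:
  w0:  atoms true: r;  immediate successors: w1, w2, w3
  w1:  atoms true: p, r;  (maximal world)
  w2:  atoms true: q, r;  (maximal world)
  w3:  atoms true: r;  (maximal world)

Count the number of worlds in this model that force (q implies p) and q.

0

w0: does not force it — w0 does not force (q implies p) and q since w0 fails q implies p.
w1: does not force it — w1 does not force (q implies p) and q since w1 fails q.
w2: does not force it — w2 does not force (q implies p) and q since w2 fails q implies p.
w3: does not force it.
Worlds forcing the formula: { }.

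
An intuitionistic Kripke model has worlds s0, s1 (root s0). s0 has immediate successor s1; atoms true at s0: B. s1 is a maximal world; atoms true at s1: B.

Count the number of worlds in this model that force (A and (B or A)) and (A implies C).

0

s0: does not force it — s0 does not force (A and (B or A)) and (A implies C) since s0 fails A and (B or A).
s1: does not force it.
Worlds forcing the formula: { }.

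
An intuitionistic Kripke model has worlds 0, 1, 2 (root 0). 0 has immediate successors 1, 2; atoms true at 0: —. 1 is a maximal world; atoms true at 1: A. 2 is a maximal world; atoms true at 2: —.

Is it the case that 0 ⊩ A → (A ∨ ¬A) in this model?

Yes

0 ⊩ A → (A ∨ ¬A): every world accessible from 0 that forces A (namely 1) also forces A ∨ ¬A.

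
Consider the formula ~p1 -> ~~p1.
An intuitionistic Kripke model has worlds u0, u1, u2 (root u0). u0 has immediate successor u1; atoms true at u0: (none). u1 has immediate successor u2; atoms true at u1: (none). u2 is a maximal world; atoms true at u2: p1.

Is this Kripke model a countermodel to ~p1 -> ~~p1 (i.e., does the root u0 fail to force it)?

No

u0 ||- ~p1 -> ~~p1 vacuously: no world accessible from u0 forces the antecedent ~p1.
So the root u0 forces ~p1 -> ~~p1; the model is not a countermodel.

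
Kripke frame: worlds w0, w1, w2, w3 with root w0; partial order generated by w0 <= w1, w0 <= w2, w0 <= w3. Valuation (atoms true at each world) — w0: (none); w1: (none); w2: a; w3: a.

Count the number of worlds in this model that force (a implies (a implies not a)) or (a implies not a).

1

w0: does not force it — w0 does not force (a implies (a implies not a)) or (a implies not a): neither disjunct is forced at w0.
w1: forces it.
w2: does not force it.
w3: does not force it.
Worlds forcing the formula: {w1}.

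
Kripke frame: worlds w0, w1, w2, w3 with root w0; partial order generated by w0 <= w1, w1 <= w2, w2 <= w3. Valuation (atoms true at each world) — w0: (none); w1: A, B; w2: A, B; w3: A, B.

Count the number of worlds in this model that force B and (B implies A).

3

w0: does not force it — w0 does not force B and (B implies A) since w0 fails B.
w1: forces it.
w2: forces it.
w3: forces it.
Worlds forcing the formula: {w1, w2, w3}.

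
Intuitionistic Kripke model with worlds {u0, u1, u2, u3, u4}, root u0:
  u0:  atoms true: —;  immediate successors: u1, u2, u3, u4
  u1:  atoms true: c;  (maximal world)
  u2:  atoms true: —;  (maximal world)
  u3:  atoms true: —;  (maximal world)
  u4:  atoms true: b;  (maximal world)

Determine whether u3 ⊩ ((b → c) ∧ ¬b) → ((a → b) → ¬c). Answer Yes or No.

Yes

u3 ⊩ ((b → c) ∧ ¬b) → ((a → b) → ¬c): every world accessible from u3 that forces (b → c) ∧ ¬b (namely u3) also forces (a → b) → ¬c.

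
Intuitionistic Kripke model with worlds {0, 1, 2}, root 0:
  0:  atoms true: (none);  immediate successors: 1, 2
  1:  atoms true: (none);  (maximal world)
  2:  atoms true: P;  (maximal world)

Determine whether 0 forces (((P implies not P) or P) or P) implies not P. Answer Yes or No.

0 does not force (((P implies not P) or P) or P) implies not P: at the accessible world 2, 2 forces ((P implies not P) or P) or P but 2 does not force not P.
2 does not force not P since 2 is accessible from 2 and 2 forces P.

No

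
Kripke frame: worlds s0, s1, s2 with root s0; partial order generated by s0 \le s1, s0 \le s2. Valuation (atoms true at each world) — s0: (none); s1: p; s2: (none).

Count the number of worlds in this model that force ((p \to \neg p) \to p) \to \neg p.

1

s0: does not force it — s0 \nVdash ((p \to \neg p) \to p) \to \neg p: at the accessible world s1, s1 \Vdash (p \to \neg p) \to p but s1 \nVdash \neg p.
s1: does not force it — s1 \nVdash ((p \to \neg p) \to p) \to \neg p: already at s1 itself, s1 \Vdash (p \to \neg p) \to p but s1 \nVdash \neg p.
s2: forces it.
Worlds forcing the formula: {s2}.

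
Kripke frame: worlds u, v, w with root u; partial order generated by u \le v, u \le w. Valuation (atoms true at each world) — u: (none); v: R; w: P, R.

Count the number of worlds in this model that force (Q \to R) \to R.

2

u: does not force it — u \nVdash (Q \to R) \to R: already at u itself, u \Vdash Q \to R but u \nVdash R.
v: forces it.
w: forces it.
Worlds forcing the formula: {v, w}.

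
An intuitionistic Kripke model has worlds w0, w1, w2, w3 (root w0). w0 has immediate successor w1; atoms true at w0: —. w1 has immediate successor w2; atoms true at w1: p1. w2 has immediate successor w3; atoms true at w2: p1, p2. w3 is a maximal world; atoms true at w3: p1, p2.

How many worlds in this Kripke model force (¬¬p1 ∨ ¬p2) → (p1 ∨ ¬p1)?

3

w0: does not force it — w0 ⊮ (¬¬p1 ∨ ¬p2) → (p1 ∨ ¬p1): already at w0 itself, w0 ⊩ ¬¬p1 ∨ ¬p2 but w0 ⊮ p1 ∨ ¬p1.
w1: forces it.
w2: forces it.
w3: forces it.
Worlds forcing the formula: {w1, w2, w3}.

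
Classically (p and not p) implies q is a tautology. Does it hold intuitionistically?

Yes

This is an instance of ex falso quodlibet, which is intuitionistically derivable.
No world can force both p and not p, so the antecedent p and not p is never forced and the implication holds vacuously at every world.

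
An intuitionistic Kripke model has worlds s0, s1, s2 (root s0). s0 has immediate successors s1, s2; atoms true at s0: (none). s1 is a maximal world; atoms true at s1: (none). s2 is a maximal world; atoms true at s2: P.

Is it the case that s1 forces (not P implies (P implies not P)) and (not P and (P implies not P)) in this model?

s1 forces (not P implies (P implies not P)) and (not P and (P implies not P)) since s1 forces both conjuncts.

Yes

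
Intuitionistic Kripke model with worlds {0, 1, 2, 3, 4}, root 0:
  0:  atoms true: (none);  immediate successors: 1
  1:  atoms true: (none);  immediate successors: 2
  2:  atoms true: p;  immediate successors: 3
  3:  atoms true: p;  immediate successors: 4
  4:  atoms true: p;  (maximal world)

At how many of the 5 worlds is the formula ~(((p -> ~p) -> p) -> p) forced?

0

0: does not force it — 0 ||-/- ~(((p -> ~p) -> p) -> p) since 2 is accessible from 0 and 2 ||- ((p -> ~p) -> p) -> p.
1: does not force it — 1 ||-/- ~(((p -> ~p) -> p) -> p) since 2 is accessible from 1 and 2 ||- ((p -> ~p) -> p) -> p.
2: does not force it.
3: does not force it.
4: does not force it.
Worlds forcing the formula: { }.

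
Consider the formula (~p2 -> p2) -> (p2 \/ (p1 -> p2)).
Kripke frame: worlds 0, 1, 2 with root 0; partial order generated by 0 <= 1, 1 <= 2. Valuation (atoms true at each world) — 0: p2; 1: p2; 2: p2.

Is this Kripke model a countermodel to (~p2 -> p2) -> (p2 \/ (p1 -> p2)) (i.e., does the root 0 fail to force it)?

No

0 ||- (~p2 -> p2) -> (p2 \/ (p1 -> p2)): every world accessible from 0 that forces ~p2 -> p2 (namely 0, 1, 2) also forces p2 \/ (p1 -> p2).
So the root 0 forces (~p2 -> p2) -> (p2 \/ (p1 -> p2)); the model is not a countermodel.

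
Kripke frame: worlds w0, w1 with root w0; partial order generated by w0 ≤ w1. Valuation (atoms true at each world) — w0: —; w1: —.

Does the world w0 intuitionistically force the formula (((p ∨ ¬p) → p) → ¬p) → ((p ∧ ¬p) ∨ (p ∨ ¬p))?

Yes

w0 ⊩ (((p ∨ ¬p) → p) → ¬p) → ((p ∧ ¬p) ∨ (p ∨ ¬p)): every world accessible from w0 that forces ((p ∨ ¬p) → p) → ¬p (namely w0, w1) also forces (p ∧ ¬p) ∨ (p ∨ ¬p).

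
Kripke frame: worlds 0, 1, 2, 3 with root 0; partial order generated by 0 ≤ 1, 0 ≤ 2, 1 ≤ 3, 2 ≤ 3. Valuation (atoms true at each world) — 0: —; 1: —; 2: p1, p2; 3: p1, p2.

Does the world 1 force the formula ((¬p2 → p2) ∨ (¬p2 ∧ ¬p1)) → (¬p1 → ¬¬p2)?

1 ⊩ ((¬p2 → p2) ∨ (¬p2 ∧ ¬p1)) → (¬p1 → ¬¬p2): every world accessible from 1 that forces (¬p2 → p2) ∨ (¬p2 ∧ ¬p1) (namely 1, 3) also forces ¬p1 → ¬¬p2.

Yes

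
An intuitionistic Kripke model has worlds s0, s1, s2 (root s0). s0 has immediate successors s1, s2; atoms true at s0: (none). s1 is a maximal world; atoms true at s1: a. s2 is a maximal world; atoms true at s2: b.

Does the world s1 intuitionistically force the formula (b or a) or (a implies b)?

Yes

s1 forces (b or a) or (a implies b) via the disjunct b or a.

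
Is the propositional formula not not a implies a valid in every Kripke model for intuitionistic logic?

This is double-negation elimination, which is not intuitionistically valid.
A Kripke countermodel: worlds u0, u1; order generated by u0 <= u1; atoms true at each world — u0:{}; u1:{a}.
u0 does not force not not a implies a: already at u0 itself, u0 forces not not a but u0 does not force a.
u0 lacks atom a, so u0 does not force a.
So the root u0 does not force the formula.

No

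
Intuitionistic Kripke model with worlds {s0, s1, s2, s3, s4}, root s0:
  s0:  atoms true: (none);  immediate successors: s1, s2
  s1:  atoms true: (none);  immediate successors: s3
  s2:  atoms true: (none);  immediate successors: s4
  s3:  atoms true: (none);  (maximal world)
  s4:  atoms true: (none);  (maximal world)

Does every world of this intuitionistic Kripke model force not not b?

Not every world: s0 does not force not not b.
s0 does not force not not b since s0 is accessible from s0 and s0 forces not b.
s0 forces not b: no world accessible from s0 forces b.

No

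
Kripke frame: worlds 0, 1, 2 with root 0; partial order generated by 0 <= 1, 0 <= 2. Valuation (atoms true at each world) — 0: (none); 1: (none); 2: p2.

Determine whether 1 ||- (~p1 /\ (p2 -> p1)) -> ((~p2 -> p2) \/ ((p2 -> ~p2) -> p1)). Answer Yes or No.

No

1 ||-/- (~p1 /\ (p2 -> p1)) -> ((~p2 -> p2) \/ ((p2 -> ~p2) -> p1)): already at 1 itself, 1 ||- ~p1 /\ (p2 -> p1) but 1 ||-/- (~p2 -> p2) \/ ((p2 -> ~p2) -> p1).
1 ||-/- (~p2 -> p2) \/ ((p2 -> ~p2) -> p1): neither disjunct is forced at 1.
1 ||-/- ~p2 -> p2: already at 1 itself, 1 ||- ~p2 but 1 ||-/- p2.
1 lacks atom p2, so 1 ||-/- p2.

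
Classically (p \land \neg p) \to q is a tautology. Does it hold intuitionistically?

Yes

This is an instance of ex falso quodlibet, which is intuitionistically derivable.
No world can force both p and \neg p, so the antecedent p \land \neg p is never forced and the implication holds vacuously at every world.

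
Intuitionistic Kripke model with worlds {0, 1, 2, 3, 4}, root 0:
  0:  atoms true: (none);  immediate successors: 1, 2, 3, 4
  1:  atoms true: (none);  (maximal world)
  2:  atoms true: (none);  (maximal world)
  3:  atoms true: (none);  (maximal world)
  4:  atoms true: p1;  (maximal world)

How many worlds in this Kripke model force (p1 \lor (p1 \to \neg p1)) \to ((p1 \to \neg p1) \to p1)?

0: does not force it — 0 \nVdash (p1 \lor (p1 \to \neg p1)) \to ((p1 \to \neg p1) \to p1): at the accessible world 1, 1 \Vdash p1 \lor (p1 \to \neg p1) but 1 \nVdash (p1 \to \neg p1) \to p1.
1: does not force it — 1 \nVdash (p1 \lor (p1 \to \neg p1)) \to ((p1 \to \neg p1) \to p1): already at 1 itself, 1 \Vdash p1 \lor (p1 \to \neg p1) but 1 \nVdash (p1 \to \neg p1) \to p1.
2: does not force it.
3: does not force it.
4: forces it.
Worlds forcing the formula: {4}.

1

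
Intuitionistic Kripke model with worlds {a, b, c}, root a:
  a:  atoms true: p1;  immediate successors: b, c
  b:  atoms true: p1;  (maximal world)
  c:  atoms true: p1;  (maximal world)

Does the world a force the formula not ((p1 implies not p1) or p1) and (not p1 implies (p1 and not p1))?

a does not force not ((p1 implies not p1) or p1) and (not p1 implies (p1 and not p1)) since a fails not ((p1 implies not p1) or p1).

No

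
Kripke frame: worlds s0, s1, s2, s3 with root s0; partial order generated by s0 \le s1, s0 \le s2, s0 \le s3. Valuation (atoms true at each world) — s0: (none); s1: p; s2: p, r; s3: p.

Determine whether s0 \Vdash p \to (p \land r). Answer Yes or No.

s0 \nVdash p \to (p \land r): at the accessible world s1, s1 \Vdash p but s1 \nVdash p \land r.
s1 \nVdash p \land r since s1 fails r.

No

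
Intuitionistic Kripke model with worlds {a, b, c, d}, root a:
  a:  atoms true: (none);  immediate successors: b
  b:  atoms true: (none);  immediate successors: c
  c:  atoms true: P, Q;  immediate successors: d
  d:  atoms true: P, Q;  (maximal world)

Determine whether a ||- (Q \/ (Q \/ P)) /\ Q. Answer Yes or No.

a ||-/- (Q \/ (Q \/ P)) /\ Q since a fails Q \/ (Q \/ P).

No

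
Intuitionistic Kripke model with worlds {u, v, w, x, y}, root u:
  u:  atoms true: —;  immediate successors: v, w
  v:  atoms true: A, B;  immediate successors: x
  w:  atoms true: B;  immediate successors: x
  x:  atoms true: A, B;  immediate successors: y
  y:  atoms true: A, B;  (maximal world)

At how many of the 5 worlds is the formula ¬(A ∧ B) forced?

0

u: does not force it — u ⊮ ¬(A ∧ B) since v is accessible from u and v ⊩ A ∧ B.
v: does not force it.
w: does not force it.
x: does not force it.
y: does not force it.
Worlds forcing the formula: { }.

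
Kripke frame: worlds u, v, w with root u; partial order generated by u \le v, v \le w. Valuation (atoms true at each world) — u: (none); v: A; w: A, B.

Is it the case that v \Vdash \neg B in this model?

v \nVdash \neg B since w is accessible from v and w \Vdash B.

No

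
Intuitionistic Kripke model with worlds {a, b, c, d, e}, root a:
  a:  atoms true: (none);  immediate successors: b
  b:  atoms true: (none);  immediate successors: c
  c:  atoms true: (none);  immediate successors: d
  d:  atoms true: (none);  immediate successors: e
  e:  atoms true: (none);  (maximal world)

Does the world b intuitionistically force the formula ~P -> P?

No

b ||-/- ~P -> P: already at b itself, b ||- ~P but b ||-/- P.
b lacks atom P, so b ||-/- P.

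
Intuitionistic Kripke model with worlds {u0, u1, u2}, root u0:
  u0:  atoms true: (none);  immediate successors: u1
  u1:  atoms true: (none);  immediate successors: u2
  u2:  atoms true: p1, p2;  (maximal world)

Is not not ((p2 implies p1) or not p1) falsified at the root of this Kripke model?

No

u0 forces not not ((p2 implies p1) or not p1): no world accessible from u0 forces not ((p2 implies p1) or not p1).
So the root u0 forces not not ((p2 implies p1) or not p1); the model is not a countermodel.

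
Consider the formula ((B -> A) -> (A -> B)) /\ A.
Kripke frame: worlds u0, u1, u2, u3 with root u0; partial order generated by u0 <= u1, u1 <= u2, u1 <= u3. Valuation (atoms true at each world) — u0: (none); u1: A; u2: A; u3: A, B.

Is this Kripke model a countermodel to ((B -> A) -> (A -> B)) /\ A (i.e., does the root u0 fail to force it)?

Yes

u0 ||-/- ((B -> A) -> (A -> B)) /\ A since u0 fails (B -> A) -> (A -> B).
So the root u0 does not force ((B -> A) -> (A -> B)) /\ A; the model is a countermodel.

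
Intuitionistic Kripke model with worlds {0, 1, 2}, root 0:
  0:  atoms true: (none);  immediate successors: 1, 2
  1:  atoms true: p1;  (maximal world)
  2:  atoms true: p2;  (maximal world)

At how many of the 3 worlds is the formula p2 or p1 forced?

2

0: does not force it — 0 does not force p2 or p1: neither disjunct is forced at 0.
1: forces it.
2: forces it.
Worlds forcing the formula: {1, 2}.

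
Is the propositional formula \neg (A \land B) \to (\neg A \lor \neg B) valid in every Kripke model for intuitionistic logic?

This is the constructively invalid direction of De Morgan's law for conjunction, which is not intuitionistically valid.
A Kripke countermodel: worlds u0, u1, u2; order generated by u0 \le u1, u0 \le u2; atoms true at each world — u0:{}; u1:{A}; u2:{B}.
u0 \nVdash \neg (A \land B) \to (\neg A \lor \neg B): already at u0 itself, u0 \Vdash \neg (A \land B) but u0 \nVdash \neg A \lor \neg B.
u0 \nVdash \neg A \lor \neg B: neither disjunct is forced at u0.
u0 \nVdash \neg A since u1 is accessible from u0 and u1 \Vdash A.
So the root u0 does not force the formula.

No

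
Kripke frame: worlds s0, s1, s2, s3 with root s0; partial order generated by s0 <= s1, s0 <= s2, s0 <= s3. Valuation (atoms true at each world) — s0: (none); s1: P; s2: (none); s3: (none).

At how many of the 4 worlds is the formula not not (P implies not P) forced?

2

s0: does not force it — s0 does not force not not (P implies not P) since s1 is accessible from s0 and s1 forces not (P implies not P).
s1: does not force it — s1 does not force not not (P implies not P) since s1 is accessible from s1 and s1 forces not (P implies not P).
s2: forces it.
s3: forces it.
Worlds forcing the formula: {s2, s3}.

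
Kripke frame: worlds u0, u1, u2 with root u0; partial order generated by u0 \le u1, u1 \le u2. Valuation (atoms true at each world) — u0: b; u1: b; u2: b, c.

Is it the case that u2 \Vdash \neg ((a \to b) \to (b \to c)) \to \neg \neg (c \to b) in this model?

u2 \Vdash \neg ((a \to b) \to (b \to c)) \to \neg \neg (c \to b) vacuously: no world accessible from u2 forces the antecedent \neg ((a \to b) \to (b \to c)).

Yes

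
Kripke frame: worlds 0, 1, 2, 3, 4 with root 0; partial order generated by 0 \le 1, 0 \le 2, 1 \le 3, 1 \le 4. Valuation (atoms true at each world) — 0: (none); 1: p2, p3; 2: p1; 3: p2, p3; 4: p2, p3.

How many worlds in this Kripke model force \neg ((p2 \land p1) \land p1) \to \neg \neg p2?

3

0: does not force it — 0 \nVdash \neg ((p2 \land p1) \land p1) \to \neg \neg p2: already at 0 itself, 0 \Vdash \neg ((p2 \land p1) \land p1) but 0 \nVdash \neg \neg p2.
1: forces it.
2: does not force it — 2 \nVdash \neg ((p2 \land p1) \land p1) \to \neg \neg p2: already at 2 itself, 2 \Vdash \neg ((p2 \land p1) \land p1) but 2 \nVdash \neg \neg p2.
3: forces it.
4: forces it.
Worlds forcing the formula: {1, 3, 4}.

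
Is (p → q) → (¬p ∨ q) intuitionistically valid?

This is the material-implication-as-disjunction principle, which is not intuitionistically valid.
A Kripke countermodel: worlds w0, w1; order generated by w0 ≤ w1; atoms true at each world — w0:{}; w1:{p,q}.
w0 ⊮ (p → q) → (¬p ∨ q): already at w0 itself, w0 ⊩ p → q but w0 ⊮ ¬p ∨ q.
w0 ⊮ ¬p ∨ q: neither disjunct is forced at w0.
w0 ⊮ ¬p since w1 is accessible from w0 and w1 ⊩ p.
So the root w0 does not force the formula.

No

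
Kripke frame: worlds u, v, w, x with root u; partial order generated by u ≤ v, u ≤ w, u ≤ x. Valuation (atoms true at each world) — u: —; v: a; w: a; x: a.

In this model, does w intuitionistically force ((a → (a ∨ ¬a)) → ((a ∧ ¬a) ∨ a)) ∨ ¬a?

w ⊩ ((a → (a ∨ ¬a)) → ((a ∧ ¬a) ∨ a)) ∨ ¬a via the disjunct (a → (a ∨ ¬a)) → ((a ∧ ¬a) ∨ a).

Yes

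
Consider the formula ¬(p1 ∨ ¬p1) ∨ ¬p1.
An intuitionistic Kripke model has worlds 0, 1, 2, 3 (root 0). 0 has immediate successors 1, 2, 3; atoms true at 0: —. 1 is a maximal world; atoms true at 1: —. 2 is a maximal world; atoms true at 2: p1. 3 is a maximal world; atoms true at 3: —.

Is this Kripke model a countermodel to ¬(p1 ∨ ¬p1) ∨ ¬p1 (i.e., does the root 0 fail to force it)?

0 ⊮ ¬(p1 ∨ ¬p1) ∨ ¬p1: neither disjunct is forced at 0.
0 ⊮ ¬(p1 ∨ ¬p1) since 1 is accessible from 0 and 1 ⊩ p1 ∨ ¬p1.
1 ⊩ p1 ∨ ¬p1 via the disjunct ¬p1.
So the root 0 does not force ¬(p1 ∨ ¬p1) ∨ ¬p1; the model is a countermodel.

Yes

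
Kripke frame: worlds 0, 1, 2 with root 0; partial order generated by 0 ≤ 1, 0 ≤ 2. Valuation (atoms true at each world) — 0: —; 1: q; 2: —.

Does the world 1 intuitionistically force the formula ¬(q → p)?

Yes

1 ⊩ ¬(q → p): no world accessible from 1 forces q → p.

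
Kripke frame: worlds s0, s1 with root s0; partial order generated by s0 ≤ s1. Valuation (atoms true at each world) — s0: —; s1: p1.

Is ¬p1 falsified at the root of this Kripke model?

Yes

s0 ⊮ ¬p1 since s1 is accessible from s0 and s1 ⊩ p1.
So the root s0 does not force ¬p1; the model is a countermodel.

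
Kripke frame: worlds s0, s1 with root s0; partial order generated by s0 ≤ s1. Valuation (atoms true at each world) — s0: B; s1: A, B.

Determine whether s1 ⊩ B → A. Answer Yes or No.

s1 ⊩ B → A: every world accessible from s1 that forces B (namely s1) also forces A.

Yes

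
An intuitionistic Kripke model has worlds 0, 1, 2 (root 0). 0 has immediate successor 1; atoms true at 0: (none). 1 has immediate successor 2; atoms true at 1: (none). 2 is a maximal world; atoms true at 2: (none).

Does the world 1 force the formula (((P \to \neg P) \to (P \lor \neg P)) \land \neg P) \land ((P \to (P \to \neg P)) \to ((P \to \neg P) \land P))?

No

1 \nVdash (((P \to \neg P) \to (P \lor \neg P)) \land \neg P) \land ((P \to (P \to \neg P)) \to ((P \to \neg P) \land P)) since 1 fails (P \to (P \to \neg P)) \to ((P \to \neg P) \land P).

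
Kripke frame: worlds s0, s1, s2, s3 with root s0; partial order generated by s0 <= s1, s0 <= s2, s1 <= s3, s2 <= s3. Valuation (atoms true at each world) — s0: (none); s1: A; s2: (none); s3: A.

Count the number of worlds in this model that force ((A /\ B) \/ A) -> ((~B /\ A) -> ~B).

s0: forces it.
s1: forces it.
s2: forces it.
s3: forces it.
Worlds forcing the formula: {s0, s1, s2, s3}.

4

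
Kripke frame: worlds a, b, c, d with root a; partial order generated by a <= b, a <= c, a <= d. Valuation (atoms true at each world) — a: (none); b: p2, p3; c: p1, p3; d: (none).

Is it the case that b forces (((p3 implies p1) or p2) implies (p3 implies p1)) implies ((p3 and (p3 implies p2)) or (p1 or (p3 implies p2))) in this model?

b forces (((p3 implies p1) or p2) implies (p3 implies p1)) implies ((p3 and (p3 implies p2)) or (p1 or (p3 implies p2))) vacuously: no world accessible from b forces the antecedent ((p3 implies p1) or p2) implies (p3 implies p1).

Yes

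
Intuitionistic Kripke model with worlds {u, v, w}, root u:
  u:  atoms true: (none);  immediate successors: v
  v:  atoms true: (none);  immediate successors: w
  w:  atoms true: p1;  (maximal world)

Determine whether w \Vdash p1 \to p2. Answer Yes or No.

w \nVdash p1 \to p2: already at w itself, w \Vdash p1 but w \nVdash p2.
w lacks atom p2, so w \nVdash p2.

No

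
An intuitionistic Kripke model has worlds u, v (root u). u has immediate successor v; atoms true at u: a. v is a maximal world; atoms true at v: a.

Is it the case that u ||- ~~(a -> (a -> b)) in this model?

u ||-/- ~~(a -> (a -> b)) since u is accessible from u and u ||- ~(a -> (a -> b)).
u ||- ~(a -> (a -> b)): no world accessible from u forces a -> (a -> b).

No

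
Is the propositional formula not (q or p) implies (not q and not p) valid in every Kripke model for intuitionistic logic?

Yes

This is a constructively valid De Morgan direction (negated disjunction to conjunction of negations), which is intuitionistically derivable.
From not (q or p): if q held then q or p would, contradiction — so not q; similarly not p.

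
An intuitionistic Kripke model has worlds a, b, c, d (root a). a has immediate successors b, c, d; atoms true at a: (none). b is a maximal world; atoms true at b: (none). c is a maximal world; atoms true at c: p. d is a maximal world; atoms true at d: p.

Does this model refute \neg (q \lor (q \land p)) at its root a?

No

a \Vdash \neg (q \lor (q \land p)): no world accessible from a forces q \lor (q \land p).
So the root a forces \neg (q \lor (q \land p)); the model is not a countermodel.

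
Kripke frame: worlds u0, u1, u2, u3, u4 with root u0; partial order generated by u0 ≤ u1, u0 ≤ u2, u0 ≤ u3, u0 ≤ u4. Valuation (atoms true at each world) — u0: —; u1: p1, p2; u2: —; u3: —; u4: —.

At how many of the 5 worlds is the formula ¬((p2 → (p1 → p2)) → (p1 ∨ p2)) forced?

3

u0: does not force it — u0 ⊮ ¬((p2 → (p1 → p2)) → (p1 ∨ p2)) since u1 is accessible from u0 and u1 ⊩ (p2 → (p1 → p2)) → (p1 ∨ p2).
u1: does not force it — u1 ⊮ ¬((p2 → (p1 → p2)) → (p1 ∨ p2)) since u1 is accessible from u1 and u1 ⊩ (p2 → (p1 → p2)) → (p1 ∨ p2).
u2: forces it.
u3: forces it.
u4: forces it.
Worlds forcing the formula: {u2, u3, u4}.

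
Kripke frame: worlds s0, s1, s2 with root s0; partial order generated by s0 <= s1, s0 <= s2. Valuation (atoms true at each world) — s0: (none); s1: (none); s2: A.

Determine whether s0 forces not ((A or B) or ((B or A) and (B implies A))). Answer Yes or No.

s0 does not force not ((A or B) or ((B or A) and (B implies A))) since s2 is accessible from s0 and s2 forces (A or B) or ((B or A) and (B implies A)).
s2 forces (A or B) or ((B or A) and (B implies A)) via the disjunct A or B.

No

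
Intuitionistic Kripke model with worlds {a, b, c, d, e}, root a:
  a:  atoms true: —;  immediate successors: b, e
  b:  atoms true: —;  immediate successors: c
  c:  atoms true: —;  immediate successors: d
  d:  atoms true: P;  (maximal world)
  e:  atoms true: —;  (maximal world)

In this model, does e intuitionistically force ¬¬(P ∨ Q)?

No

e ⊮ ¬¬(P ∨ Q) since e is accessible from e and e ⊩ ¬(P ∨ Q).
e ⊩ ¬(P ∨ Q): no world accessible from e forces P ∨ Q.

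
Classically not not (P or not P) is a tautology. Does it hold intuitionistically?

This is the double negation of excluded middle, which is intuitionistically derivable.
Assuming not (P or not P): from P we'd get P or not P, so not P; but then P or not P again — contradiction. Hence not not (P or not P).

Yes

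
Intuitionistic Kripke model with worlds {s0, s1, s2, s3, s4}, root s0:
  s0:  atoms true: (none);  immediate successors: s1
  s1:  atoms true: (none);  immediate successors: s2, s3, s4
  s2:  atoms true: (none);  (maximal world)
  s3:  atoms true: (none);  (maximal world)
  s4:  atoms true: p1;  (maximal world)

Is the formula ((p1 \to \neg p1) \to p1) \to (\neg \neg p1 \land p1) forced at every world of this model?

Yes

s0 \Vdash ((p1 \to \neg p1) \to p1) \to (\neg \neg p1 \land p1): every world accessible from s0 that forces (p1 \to \neg p1) \to p1 (namely s4) also forces \neg \neg p1 \land p1.
Since the root s0 forces ((p1 \to \neg p1) \to p1) \to (\neg \neg p1 \land p1) and forcing is persistent (monotone upward), every world forces it.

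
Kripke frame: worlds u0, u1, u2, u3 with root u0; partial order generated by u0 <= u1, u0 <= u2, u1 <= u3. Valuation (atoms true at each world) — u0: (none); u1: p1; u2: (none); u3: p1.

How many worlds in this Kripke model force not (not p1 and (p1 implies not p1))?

2

u0: does not force it — u0 does not force not (not p1 and (p1 implies not p1)) since u2 is accessible from u0 and u2 forces not p1 and (p1 implies not p1).
u1: forces it.
u2: does not force it.
u3: forces it.
Worlds forcing the formula: {u1, u3}.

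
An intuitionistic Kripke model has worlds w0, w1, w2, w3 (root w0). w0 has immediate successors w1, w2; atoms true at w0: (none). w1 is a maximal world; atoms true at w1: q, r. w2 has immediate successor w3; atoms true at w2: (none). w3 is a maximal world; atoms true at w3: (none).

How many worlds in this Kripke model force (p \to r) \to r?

1

w0: does not force it — w0 \nVdash (p \to r) \to r: already at w0 itself, w0 \Vdash p \to r but w0 \nVdash r.
w1: forces it.
w2: does not force it.
w3: does not force it.
Worlds forcing the formula: {w1}.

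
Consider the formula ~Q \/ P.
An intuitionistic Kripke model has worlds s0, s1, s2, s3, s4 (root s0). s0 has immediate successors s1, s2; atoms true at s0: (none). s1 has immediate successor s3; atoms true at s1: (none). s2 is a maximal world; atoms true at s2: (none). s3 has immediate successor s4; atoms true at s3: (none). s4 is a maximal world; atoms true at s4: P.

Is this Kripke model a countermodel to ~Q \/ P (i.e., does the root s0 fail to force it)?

s0 ||- ~Q \/ P via the disjunct ~Q.
So the root s0 forces ~Q \/ P; the model is not a countermodel.

No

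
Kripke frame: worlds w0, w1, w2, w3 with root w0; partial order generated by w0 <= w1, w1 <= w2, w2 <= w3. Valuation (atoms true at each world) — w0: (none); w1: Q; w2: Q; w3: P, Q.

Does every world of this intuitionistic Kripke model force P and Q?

Not every world: w0 does not force P and Q.
w0 does not force P and Q since w0 fails P.

No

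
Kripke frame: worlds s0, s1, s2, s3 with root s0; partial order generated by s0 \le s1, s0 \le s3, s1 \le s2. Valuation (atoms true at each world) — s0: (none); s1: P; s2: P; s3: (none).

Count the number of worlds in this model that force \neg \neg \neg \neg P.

2

s0: does not force it — s0 \nVdash \neg \neg \neg \neg P since s3 is accessible from s0 and s3 \Vdash \neg \neg \neg P.
s1: forces it.
s2: forces it.
s3: does not force it — s3 \nVdash \neg \neg \neg \neg P since s3 is accessible from s3 and s3 \Vdash \neg \neg \neg P.
Worlds forcing the formula: {s1, s2}.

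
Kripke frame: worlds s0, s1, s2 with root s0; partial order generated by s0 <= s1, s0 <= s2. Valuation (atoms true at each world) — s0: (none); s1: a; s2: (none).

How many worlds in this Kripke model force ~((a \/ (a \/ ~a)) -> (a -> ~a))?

1

s0: does not force it — s0 ||-/- ~((a \/ (a \/ ~a)) -> (a -> ~a)) since s2 is accessible from s0 and s2 ||- (a \/ (a \/ ~a)) -> (a -> ~a).
s1: forces it.
s2: does not force it.
Worlds forcing the formula: {s1}.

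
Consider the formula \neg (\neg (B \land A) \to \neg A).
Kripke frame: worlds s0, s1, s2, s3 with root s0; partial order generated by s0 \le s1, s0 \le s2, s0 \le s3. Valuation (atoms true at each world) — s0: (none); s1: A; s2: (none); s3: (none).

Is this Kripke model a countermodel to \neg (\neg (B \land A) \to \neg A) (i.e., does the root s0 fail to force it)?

Yes

s0 \nVdash \neg (\neg (B \land A) \to \neg A) since s2 is accessible from s0 and s2 \Vdash \neg (B \land A) \to \neg A.
s2 \Vdash \neg (B \land A) \to \neg A: every world accessible from s2 that forces \neg (B \land A) (namely s2) also forces \neg A.
So the root s0 does not force \neg (\neg (B \land A) \to \neg A); the model is a countermodel.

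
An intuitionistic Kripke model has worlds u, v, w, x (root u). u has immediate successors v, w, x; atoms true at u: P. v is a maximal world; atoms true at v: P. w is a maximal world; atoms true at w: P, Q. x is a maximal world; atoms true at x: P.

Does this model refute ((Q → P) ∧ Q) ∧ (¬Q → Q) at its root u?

u ⊮ ((Q → P) ∧ Q) ∧ (¬Q → Q) since u fails (Q → P) ∧ Q.
So the root u does not force ((Q → P) ∧ Q) ∧ (¬Q → Q); the model is a countermodel.

Yes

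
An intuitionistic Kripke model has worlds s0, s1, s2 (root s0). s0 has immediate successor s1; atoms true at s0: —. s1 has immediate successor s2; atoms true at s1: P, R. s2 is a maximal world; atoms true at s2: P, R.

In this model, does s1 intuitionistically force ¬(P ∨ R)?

s1 ⊮ ¬(P ∨ R) since s1 is accessible from s1 and s1 ⊩ P ∨ R.
s1 ⊩ P ∨ R via the disjunct P.

No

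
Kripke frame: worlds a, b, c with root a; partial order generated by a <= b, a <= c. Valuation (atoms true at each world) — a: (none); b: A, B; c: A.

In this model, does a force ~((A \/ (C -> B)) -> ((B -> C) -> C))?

a ||-/- ~((A \/ (C -> B)) -> ((B -> C) -> C)) since b is accessible from a and b ||- (A \/ (C -> B)) -> ((B -> C) -> C).
b ||- (A \/ (C -> B)) -> ((B -> C) -> C): every world accessible from b that forces A \/ (C -> B) (namely b) also forces (B -> C) -> C.

No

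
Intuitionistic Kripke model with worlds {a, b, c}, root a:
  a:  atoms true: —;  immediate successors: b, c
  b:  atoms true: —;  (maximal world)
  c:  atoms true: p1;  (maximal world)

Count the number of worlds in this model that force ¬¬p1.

a: does not force it — a ⊮ ¬¬p1 since b is accessible from a and b ⊩ ¬p1.
b: does not force it — b ⊮ ¬¬p1 since b is accessible from b and b ⊩ ¬p1.
c: forces it.
Worlds forcing the formula: {c}.

1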